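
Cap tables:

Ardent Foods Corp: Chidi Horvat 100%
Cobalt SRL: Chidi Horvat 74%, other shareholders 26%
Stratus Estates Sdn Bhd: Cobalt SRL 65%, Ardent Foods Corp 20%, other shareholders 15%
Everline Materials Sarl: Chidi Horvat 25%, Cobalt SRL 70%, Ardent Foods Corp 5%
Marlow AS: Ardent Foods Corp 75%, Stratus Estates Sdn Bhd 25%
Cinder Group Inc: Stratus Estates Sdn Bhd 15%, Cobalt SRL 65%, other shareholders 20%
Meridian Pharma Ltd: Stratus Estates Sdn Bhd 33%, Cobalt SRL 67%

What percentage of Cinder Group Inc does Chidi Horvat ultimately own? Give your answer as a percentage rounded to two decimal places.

Chidi reaches Cinder along 3 paths.
Via Cobalt → Stratus: 74% × 65% × 15% = 7.215%.
Via Ardent → Stratus: 100% × 20% × 15% = 3%.
Via Cobalt: 74% × 65% = 48.1%.
Total: 7.215% + 3% + 48.1% = 58.315%.
Rounded: 58.32%.

58.32%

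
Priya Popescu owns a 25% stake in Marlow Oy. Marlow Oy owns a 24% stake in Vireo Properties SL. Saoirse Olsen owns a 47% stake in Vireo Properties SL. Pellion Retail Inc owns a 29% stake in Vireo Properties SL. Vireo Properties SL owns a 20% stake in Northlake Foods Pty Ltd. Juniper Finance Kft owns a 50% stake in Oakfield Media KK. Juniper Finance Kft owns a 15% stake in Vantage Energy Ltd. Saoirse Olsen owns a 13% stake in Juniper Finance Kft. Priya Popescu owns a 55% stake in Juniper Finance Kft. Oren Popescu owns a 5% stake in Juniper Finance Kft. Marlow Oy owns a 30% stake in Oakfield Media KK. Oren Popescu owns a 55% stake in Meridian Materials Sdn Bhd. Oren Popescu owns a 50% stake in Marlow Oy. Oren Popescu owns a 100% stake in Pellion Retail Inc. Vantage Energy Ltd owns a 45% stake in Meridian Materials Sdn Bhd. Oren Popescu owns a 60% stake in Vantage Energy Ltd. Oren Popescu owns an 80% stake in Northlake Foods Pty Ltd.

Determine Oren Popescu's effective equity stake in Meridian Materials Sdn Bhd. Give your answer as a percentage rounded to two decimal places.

82.34%

Oren reaches Meridian along 3 paths.
Via Vantage: 60% × 45% = 27%.
Via Juniper → Vantage: 5% × 15% × 45% = 0.3375%.
Direct stake: 55% = 55%.
Total: 27% + 0.3375% + 55% = 82.3375%.
Rounded: 82.34%.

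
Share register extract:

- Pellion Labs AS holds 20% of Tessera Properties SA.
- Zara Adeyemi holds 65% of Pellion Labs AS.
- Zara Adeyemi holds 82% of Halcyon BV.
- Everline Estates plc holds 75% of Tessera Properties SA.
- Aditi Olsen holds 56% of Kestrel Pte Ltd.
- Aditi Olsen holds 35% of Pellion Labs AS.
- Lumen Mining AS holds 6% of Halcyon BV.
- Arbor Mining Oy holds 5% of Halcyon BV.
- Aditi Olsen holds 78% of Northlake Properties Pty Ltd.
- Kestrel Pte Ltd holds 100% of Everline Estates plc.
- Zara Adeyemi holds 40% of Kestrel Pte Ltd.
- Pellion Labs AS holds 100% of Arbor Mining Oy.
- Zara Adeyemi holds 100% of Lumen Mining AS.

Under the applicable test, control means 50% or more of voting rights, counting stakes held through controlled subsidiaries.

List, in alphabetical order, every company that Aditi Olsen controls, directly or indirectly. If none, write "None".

Everline Estates plc, Kestrel Pte Ltd, Northlake Properties Pty Ltd, Tessera Properties SA

Aditi holds 56% of Kestrel, so Aditi controls Kestrel.
Kestrel holds 100% of Everline, so Aditi controls Everline.
Everline holds 75% of Tessera, so Aditi controls Tessera.
Aditi holds 78% of Northlake, so Aditi controls Northlake.
No other company's threshold is met.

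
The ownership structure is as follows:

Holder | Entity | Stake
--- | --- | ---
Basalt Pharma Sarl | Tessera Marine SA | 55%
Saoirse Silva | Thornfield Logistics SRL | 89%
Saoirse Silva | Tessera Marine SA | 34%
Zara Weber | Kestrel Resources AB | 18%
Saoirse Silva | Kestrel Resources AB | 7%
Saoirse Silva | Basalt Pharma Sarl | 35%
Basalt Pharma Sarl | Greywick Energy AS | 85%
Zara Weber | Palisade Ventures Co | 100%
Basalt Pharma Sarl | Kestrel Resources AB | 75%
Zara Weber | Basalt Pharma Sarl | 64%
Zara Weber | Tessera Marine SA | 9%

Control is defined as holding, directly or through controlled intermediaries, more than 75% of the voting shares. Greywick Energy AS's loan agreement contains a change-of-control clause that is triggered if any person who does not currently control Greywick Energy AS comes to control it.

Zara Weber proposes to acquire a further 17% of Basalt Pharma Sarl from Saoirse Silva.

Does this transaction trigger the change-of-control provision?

The purchase adds only to Zara's holdings (Saoirse's stake shrinks), so Zara is the only person who could newly come to control Greywick.
Zara holds 100% of Palisade, so Zara controls Palisade.
Neither Zara nor any entity Zara controls holds any voting interest in Greywick.
So before the transaction, Zara does not control Greywick.
After the purchase, Zara's direct stake in Basalt rises to 64% + 17% = 81%, and Saoirse's stake falls to 18%.
Zara holds 81% of Basalt, so Zara controls Basalt.
Basalt holds 85% of Greywick, so Zara controls Greywick.
Zara did not control Greywick before and does after, so the clause is triggered.

Yes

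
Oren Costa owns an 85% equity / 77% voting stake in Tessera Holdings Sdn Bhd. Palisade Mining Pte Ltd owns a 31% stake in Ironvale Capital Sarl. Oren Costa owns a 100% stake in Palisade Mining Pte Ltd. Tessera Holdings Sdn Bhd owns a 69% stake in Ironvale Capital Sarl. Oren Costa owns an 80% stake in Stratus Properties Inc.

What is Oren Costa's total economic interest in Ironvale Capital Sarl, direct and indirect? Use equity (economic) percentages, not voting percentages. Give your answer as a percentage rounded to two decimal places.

Oren reaches Ironvale along 2 paths.
Via Tessera: 85% × 69% = 58.65%.
Via Palisade: 100% × 31% = 31%.
Total: 58.65% + 31% = 89.65%.

89.65%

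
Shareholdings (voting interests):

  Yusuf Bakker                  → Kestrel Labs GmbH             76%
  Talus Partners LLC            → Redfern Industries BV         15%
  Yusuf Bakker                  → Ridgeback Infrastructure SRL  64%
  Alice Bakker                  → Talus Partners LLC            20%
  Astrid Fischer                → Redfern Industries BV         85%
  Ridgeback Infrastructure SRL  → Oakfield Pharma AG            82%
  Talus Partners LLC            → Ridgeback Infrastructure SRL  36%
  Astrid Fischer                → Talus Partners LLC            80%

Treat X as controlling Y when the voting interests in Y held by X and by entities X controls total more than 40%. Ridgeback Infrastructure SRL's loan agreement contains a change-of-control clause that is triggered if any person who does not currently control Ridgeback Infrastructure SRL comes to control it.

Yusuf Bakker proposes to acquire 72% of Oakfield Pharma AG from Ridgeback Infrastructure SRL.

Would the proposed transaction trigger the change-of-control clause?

The purchase adds only to Yusuf's holdings (Ridgeback's stake shrinks), so Yusuf is the only person who could newly come to control Ridgeback.
Yusuf holds 64% of Ridgeback, so Yusuf controls Ridgeback.
So Yusuf already controls Ridgeback before the transaction.
After the purchase, Yusuf holds 72% of Oakfield directly, and Ridgeback's stake falls to 10%.
Yusuf controlled Ridgeback already, so this is not a new person acquiring control; every other person's position is unchanged or reduced.
No new person acquires control, so the clause is not triggered.

No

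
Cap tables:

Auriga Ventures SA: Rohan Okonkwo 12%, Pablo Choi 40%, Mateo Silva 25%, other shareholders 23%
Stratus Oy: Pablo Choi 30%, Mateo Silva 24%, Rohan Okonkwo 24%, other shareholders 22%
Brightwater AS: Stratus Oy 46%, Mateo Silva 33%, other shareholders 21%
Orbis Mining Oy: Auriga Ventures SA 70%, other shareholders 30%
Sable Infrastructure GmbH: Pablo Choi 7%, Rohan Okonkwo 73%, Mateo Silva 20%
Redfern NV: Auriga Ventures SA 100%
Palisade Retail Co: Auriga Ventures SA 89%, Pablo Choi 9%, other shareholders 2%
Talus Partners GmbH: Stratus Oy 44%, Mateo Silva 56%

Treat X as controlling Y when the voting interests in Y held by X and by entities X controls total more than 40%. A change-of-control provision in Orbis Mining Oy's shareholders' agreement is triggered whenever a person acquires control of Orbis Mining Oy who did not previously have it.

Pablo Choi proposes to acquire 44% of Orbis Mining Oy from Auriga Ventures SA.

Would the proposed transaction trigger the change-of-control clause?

Yes

The purchase adds only to Pablo's holdings (Auriga's stake shrinks), so Pablo is the only person who could newly come to control Orbis.
Pablo's largest direct stake is 40% in Auriga, which does not meet the threshold, so Pablo controls no company.
Neither Pablo nor any entity Pablo controls holds any voting interest in Orbis.
So before the transaction, Pablo does not control Orbis.
After the purchase, Pablo holds 44% of Orbis directly, and Auriga's stake falls to 26%.
Pablo holds 44% of Orbis, so Pablo controls Orbis.
Pablo did not control Orbis before and does after, so the clause is triggered.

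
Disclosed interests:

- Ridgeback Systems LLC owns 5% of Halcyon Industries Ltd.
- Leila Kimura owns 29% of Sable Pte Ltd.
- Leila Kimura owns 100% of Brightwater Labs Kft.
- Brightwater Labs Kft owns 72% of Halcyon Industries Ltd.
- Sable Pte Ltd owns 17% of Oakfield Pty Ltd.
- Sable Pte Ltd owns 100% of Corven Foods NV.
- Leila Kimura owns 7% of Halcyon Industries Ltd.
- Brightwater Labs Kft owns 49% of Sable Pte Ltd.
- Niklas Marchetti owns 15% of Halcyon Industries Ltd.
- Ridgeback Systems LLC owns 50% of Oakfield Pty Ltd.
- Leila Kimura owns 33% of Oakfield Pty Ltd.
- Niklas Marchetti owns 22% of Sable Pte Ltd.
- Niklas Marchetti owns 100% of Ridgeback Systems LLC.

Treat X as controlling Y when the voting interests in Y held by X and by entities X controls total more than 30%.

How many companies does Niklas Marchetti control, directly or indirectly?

Niklas holds 100% of Ridgeback, so Niklas controls Ridgeback.
Ridgeback holds 50% of Oakfield, so Niklas controls Oakfield.
No other company's threshold is met.
Niklas controls 2 companies.

2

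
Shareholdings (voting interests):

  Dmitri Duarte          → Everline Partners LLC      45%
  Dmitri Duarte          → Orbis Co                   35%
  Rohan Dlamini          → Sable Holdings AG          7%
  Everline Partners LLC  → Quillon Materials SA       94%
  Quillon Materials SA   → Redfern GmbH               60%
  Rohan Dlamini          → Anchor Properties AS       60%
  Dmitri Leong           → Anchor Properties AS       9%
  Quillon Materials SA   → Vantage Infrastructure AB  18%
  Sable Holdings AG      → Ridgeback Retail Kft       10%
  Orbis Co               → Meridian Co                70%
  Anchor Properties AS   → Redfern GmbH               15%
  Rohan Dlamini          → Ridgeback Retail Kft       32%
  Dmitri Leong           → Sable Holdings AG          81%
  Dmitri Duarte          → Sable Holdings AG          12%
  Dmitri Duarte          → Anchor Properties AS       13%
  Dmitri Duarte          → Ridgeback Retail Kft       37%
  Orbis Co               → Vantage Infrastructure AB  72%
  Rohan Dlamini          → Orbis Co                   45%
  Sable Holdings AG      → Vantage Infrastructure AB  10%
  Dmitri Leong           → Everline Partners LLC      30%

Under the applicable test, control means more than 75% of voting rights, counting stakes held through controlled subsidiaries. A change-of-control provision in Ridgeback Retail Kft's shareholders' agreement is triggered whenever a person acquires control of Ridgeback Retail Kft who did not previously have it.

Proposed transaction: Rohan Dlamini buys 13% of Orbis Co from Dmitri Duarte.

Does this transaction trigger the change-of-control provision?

No

The purchase adds only to Rohan's holdings (Dmitri Duarte's stake shrinks), so Rohan is the only person who could newly come to control Ridgeback.
Rohan's largest direct stake is 60% in Anchor, which does not meet the threshold, so Rohan controls no company.
In Ridgeback, Rohan's side holds only 32%, not > 75%.
So before the transaction, Rohan does not control Ridgeback.
After the purchase, Rohan's direct stake in Orbis rises to 45% + 13% = 58%, and Dmitri Duarte's stake falls to 22%.
Rohan's side now holds 58% of Orbis, not > 75%, so Rohan still does not control Orbis.
After the transaction, Rohan's side holds 32% of Ridgeback, not > 75%, so Rohan still does not control Ridgeback.
No new person acquires control, so the clause is not triggered.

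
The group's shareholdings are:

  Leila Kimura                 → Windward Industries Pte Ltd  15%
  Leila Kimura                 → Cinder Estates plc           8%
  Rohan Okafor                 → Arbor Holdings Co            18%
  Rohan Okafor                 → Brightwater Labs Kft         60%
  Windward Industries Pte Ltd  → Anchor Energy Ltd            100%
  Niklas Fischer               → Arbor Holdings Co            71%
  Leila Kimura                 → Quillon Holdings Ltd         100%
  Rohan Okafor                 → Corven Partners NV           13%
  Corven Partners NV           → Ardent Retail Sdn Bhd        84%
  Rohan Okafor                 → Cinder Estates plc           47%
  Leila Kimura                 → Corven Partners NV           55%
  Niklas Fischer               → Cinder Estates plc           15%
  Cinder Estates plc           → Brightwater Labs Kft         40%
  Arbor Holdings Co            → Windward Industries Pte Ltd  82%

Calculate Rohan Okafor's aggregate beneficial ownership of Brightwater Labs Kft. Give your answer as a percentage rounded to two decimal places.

78.80%

Rohan reaches Brightwater along 2 paths.
Via Cinder: 47% × 40% = 18.8%.
Direct stake: 60% = 60%.
Total: 18.8% + 60% = 78.8%.
Rounded: 78.80%.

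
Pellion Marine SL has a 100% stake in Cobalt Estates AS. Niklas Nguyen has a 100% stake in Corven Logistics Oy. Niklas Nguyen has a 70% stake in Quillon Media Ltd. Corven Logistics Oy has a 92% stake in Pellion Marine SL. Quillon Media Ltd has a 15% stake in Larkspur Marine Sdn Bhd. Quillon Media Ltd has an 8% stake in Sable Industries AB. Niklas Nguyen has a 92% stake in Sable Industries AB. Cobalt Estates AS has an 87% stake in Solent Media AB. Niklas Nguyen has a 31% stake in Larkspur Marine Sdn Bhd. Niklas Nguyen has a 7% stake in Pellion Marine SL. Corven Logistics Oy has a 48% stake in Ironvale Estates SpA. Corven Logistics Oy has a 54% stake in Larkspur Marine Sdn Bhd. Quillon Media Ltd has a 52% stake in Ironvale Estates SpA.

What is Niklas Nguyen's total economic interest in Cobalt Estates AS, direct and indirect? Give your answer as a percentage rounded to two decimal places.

Niklas reaches Cobalt along 2 paths.
Via Corven → Pellion: 100% × 92% × 100% = 92%.
Via Pellion: 7% × 100% = 7%.
Total: 92% + 7% = 99%.
Rounded: 99.00%.

99.00%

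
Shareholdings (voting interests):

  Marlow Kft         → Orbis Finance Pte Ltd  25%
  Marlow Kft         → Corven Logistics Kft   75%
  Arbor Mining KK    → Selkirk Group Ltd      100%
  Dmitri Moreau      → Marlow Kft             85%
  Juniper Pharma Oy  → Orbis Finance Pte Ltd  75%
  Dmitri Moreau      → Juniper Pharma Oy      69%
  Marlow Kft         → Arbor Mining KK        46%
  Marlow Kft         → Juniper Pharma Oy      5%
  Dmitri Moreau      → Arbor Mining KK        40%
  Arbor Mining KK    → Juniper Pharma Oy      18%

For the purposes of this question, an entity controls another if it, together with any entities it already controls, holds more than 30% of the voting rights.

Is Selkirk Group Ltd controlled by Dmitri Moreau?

Yes

Dmitri holds 85% of Marlow, so Dmitri controls Marlow.
Dmitri and Marlow together hold 40% + 46% = 86% of Arbor, so Dmitri controls Arbor.
Arbor holds 100% of Selkirk, so Dmitri controls Selkirk.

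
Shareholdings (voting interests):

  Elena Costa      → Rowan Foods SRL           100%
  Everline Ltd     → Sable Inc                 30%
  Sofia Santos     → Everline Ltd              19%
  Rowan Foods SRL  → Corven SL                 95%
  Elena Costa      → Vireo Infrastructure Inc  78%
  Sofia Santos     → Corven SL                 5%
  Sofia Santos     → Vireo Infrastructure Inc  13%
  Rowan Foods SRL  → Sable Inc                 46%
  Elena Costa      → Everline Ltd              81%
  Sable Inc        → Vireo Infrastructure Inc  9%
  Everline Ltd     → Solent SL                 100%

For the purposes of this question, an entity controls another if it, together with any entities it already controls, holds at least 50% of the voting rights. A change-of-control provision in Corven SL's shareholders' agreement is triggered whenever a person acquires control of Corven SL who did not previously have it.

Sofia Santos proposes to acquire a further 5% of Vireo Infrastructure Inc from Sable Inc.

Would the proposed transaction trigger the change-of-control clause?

The purchase adds only to Sofia's holdings (Sable's stake shrinks), so Sofia is the only person who could newly come to control Corven.
Sofia's largest direct stake is 19% in Everline, which does not meet the threshold, so Sofia controls no company.
In Corven, Sofia's side holds only 5%, not ≥ 50%.
So before the transaction, Sofia does not control Corven.
After the purchase, Sofia's direct stake in Vireo rises to 13% + 5% = 18%, and Sable's stake falls to 4%.
Sofia's side now holds 18% of Vireo, not ≥ 50%, so Sofia still does not control Vireo.
After the transaction, Sofia's side holds 5% of Corven, not ≥ 50%, so Sofia still does not control Corven.
No new person acquires control, so the clause is not triggered.

No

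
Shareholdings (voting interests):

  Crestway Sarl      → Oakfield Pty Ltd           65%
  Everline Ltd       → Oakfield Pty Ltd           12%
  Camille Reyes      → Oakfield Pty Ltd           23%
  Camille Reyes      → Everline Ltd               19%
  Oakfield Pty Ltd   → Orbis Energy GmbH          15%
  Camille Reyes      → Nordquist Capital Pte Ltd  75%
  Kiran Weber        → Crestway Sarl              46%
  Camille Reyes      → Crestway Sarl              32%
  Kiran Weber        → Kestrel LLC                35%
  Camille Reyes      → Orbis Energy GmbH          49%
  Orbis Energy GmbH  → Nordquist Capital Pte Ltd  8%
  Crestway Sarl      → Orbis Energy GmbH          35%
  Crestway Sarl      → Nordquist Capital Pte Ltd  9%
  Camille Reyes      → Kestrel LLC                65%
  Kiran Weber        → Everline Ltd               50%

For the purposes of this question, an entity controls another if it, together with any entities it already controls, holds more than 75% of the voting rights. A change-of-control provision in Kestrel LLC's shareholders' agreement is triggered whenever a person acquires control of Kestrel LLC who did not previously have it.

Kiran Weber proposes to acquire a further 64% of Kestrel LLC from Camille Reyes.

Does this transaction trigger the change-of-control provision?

Yes

The purchase adds only to Kiran's holdings (Camille's stake shrinks), so Kiran is the only person who could newly come to control Kestrel.
Kiran's largest direct stake is 50% in Everline, which does not meet the threshold, so Kiran controls no company.
In Kestrel, Kiran's side holds only 35%, not > 75%.
So before the transaction, Kiran does not control Kestrel.
After the purchase, Kiran's direct stake in Kestrel rises to 35% + 64% = 99%, and Camille's stake falls to 1%.
Kiran holds 99% of Kestrel, so Kiran controls Kestrel.
Kiran did not control Kestrel before and does after, so the clause is triggered.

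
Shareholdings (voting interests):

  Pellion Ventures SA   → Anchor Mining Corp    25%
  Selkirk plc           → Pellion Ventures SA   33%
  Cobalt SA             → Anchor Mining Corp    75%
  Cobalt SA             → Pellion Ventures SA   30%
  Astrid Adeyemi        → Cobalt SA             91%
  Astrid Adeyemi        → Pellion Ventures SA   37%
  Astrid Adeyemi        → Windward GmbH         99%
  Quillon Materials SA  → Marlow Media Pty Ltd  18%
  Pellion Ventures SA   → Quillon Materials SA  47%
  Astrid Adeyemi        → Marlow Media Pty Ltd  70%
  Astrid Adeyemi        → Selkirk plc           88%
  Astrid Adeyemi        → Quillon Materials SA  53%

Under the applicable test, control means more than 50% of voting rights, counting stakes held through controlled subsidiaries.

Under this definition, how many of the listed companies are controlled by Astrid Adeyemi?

Astrid holds 88% of Selkirk, so Astrid controls Selkirk.
Astrid holds 91% of Cobalt, so Astrid controls Cobalt.
Astrid holds 99% of Windward, so Astrid controls Windward.
Astrid and Selkirk and Cobalt together hold 37% + 33% + 30% = 100% of Pellion, so Astrid controls Pellion.
Astrid and Pellion together hold 53% + 47% = 100% of Quillon, so Astrid controls Quillon.
Cobalt and Pellion together hold 75% + 25% = 100% of Anchor, so Astrid controls Anchor.
Quillon and Astrid together hold 18% + 70% = 88% of Marlow, so Astrid controls Marlow.
Astrid controls 7 companies.

7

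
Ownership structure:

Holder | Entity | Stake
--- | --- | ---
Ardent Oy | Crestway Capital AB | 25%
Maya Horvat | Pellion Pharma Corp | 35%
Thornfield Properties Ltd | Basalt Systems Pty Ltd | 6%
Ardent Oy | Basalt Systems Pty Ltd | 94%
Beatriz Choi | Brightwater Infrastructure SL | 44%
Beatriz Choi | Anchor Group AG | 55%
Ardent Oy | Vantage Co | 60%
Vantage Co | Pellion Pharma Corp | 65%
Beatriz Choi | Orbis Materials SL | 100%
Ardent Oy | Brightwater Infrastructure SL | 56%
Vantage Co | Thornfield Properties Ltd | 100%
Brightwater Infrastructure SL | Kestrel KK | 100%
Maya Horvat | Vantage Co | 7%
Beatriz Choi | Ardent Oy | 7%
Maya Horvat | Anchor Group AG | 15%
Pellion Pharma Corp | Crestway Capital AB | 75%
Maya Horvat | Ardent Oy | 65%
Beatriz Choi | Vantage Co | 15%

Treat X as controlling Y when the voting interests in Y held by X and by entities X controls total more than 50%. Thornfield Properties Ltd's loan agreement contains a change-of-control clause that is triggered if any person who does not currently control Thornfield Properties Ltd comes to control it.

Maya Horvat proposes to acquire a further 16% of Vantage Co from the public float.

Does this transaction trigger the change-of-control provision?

The purchase changes only Maya's holdings, so Maya is the only person who could newly come to control Thornfield.
Maya holds 65% of Ardent, so Maya controls Ardent.
Ardent and Maya together hold 60% + 7% = 67% of Vantage, so Maya controls Vantage.
Vantage holds 100% of Thornfield, so Maya controls Thornfield.
So Maya already controls Thornfield before the transaction.
After the purchase, Maya's direct stake in Vantage rises to 7% + 16% = 23%.
Maya controlled Thornfield already, so this is not a new person acquiring control; every other person's position is unchanged or reduced.
No new person acquires control, so the clause is not triggered.

No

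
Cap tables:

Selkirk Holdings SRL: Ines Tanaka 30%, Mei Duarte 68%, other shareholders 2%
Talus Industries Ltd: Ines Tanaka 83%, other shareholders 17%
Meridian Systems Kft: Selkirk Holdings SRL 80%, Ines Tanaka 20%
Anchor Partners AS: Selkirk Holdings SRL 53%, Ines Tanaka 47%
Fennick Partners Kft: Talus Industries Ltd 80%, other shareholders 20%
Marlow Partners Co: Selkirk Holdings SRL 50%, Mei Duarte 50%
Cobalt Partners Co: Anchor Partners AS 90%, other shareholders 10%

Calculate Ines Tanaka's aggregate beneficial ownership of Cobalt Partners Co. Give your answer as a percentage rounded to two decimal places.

Ines reaches Cobalt along 2 paths.
Via Selkirk → Anchor: 30% × 53% × 90% = 14.31%.
Via Anchor: 47% × 90% = 42.3%.
Total: 14.31% + 42.3% = 56.61%.

56.61%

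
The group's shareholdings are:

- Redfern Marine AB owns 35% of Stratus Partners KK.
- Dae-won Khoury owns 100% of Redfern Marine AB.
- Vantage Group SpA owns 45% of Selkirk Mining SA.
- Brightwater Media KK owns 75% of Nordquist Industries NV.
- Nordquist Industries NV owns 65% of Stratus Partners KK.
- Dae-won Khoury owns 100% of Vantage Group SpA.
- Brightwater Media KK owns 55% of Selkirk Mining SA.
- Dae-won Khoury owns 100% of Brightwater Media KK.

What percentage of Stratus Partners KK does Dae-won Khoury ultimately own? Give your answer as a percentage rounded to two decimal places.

83.75%

Dae-won reaches Stratus along 2 paths.
Via Redfern: 100% × 35% = 35%.
Via Brightwater → Nordquist: 100% × 75% × 65% = 48.75%.
Total: 35% + 48.75% = 83.75%.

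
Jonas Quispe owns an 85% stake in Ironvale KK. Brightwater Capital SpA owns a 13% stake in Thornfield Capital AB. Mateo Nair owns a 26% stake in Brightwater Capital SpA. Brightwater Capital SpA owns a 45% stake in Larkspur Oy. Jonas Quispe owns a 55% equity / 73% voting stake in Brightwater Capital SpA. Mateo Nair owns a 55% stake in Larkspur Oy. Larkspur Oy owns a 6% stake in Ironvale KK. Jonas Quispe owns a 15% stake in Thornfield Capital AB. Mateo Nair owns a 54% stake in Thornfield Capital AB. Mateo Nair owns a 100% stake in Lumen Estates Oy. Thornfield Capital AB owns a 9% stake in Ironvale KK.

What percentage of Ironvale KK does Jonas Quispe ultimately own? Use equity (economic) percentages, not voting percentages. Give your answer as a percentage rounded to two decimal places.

Jonas reaches Ironvale along 4 paths.
Via Brightwater → Larkspur: 55% × 45% × 6% = 1.485%.
Via Brightwater → Thornfield: 55% × 13% × 9% = 0.6435%.
Via Thornfield: 15% × 9% = 1.35%.
Direct stake: 85% = 85%.
Total: 1.485% + 0.6435% + 1.35% + 85% = 88.4785%.
Rounded: 88.48%.

88.48%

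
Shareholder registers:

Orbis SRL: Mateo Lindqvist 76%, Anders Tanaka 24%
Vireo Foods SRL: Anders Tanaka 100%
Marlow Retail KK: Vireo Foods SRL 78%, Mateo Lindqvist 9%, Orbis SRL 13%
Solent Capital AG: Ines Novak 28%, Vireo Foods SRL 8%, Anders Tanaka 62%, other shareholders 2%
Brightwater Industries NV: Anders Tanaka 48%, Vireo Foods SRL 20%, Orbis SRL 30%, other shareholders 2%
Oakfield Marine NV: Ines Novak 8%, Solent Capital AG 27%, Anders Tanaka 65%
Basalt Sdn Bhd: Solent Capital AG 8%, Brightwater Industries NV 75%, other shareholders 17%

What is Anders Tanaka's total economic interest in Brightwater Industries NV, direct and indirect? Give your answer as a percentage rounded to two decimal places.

75.20%

Anders reaches Brightwater along 3 paths.
Direct stake: 48% = 48%.
Via Vireo: 100% × 20% = 20%.
Via Orbis: 24% × 30% = 7.2%.
Total: 48% + 20% + 7.2% = 75.2%.
Rounded: 75.20%.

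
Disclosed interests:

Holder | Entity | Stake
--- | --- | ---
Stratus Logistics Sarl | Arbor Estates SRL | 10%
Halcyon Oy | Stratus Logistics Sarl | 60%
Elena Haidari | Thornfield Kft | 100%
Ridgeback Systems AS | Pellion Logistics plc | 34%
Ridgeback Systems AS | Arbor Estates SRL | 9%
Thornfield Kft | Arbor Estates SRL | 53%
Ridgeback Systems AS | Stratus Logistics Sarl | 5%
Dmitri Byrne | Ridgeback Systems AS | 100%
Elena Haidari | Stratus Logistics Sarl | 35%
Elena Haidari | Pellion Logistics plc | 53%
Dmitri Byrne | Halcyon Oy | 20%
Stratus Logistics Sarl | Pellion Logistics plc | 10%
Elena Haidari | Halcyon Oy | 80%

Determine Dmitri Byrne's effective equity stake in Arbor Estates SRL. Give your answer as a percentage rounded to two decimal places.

10.70%

Dmitri reaches Arbor along 3 paths.
Via Halcyon → Stratus: 20% × 60% × 10% = 1.2%.
Via Ridgeback → Stratus: 100% × 5% × 10% = 0.5%.
Via Ridgeback: 100% × 9% = 9%.
Total: 1.2% + 0.5% + 9% = 10.7%.
Rounded: 10.70%.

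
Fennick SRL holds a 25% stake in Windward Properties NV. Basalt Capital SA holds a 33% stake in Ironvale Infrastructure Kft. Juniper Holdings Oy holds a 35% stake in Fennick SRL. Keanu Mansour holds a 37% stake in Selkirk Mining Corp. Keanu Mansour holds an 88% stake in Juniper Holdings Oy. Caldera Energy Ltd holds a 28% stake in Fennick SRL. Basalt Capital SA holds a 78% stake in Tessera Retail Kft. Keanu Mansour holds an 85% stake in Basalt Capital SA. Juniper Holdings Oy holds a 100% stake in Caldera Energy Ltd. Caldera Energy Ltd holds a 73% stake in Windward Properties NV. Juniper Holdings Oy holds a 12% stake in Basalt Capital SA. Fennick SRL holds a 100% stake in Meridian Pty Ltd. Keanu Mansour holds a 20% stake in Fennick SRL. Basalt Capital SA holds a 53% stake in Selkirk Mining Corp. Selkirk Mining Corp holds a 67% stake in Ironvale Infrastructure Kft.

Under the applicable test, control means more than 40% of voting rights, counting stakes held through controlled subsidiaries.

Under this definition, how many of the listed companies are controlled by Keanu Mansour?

9

Keanu holds 88% of Juniper, so Keanu controls Juniper.
Keanu and Juniper together hold 85% + 12% = 97% of Basalt, so Keanu controls Basalt.
Juniper holds 100% of Caldera, so Keanu controls Caldera.
Basalt and Keanu together hold 53% + 37% = 90% of Selkirk, so Keanu controls Selkirk.
Caldera and Keanu and Juniper together hold 28% + 20% + 35% = 83% of Fennick, so Keanu controls Fennick.
Selkirk and Basalt together hold 67% + 33% = 100% of Ironvale, so Keanu controls Ironvale.
Fennick holds 100% of Meridian, so Keanu controls Meridian.
Basalt holds 78% of Tessera, so Keanu controls Tessera.
Caldera and Fennick together hold 73% + 25% = 98% of Windward, so Keanu controls Windward.
Keanu controls 9 companies.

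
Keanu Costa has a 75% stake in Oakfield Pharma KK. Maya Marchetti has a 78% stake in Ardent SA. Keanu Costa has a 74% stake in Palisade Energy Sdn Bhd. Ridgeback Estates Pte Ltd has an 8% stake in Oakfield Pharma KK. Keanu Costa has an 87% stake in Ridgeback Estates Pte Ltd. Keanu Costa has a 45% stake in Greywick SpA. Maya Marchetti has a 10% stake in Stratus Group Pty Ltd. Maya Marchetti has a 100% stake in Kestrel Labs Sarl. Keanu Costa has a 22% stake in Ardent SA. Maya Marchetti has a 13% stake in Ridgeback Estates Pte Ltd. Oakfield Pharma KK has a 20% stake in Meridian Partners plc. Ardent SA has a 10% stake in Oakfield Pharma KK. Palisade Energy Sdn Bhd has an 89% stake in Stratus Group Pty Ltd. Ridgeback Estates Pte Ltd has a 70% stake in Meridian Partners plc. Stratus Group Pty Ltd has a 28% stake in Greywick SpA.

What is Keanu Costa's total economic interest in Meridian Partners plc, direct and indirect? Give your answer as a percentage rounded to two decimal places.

77.73%

Keanu reaches Meridian along 4 paths.
Via Ardent → Oakfield: 22% × 10% × 20% = 0.44%.
Via Ridgeback → Oakfield: 87% × 8% × 20% = 1.392%.
Via Oakfield: 75% × 20% = 15%.
Via Ridgeback: 87% × 70% = 60.9%.
Total: 0.44% + 1.392% + 15% + 60.9% = 77.732%.
Rounded: 77.73%.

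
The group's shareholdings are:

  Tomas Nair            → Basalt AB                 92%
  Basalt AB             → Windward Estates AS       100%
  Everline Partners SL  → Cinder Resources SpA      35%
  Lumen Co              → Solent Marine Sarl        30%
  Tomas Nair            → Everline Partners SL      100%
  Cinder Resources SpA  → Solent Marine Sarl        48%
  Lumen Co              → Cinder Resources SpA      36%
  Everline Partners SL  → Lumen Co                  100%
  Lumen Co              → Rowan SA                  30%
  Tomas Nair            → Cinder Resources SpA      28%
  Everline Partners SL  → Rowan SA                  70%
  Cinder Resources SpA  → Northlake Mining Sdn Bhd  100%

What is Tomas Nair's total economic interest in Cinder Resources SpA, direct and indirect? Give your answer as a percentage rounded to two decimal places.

99.00%

Tomas reaches Cinder along 3 paths.
Direct stake: 28% = 28%.
Via Everline → Lumen: 100% × 100% × 36% = 36%.
Via Everline: 100% × 35% = 35%.
Total: 28% + 36% + 35% = 99%.
Rounded: 99.00%.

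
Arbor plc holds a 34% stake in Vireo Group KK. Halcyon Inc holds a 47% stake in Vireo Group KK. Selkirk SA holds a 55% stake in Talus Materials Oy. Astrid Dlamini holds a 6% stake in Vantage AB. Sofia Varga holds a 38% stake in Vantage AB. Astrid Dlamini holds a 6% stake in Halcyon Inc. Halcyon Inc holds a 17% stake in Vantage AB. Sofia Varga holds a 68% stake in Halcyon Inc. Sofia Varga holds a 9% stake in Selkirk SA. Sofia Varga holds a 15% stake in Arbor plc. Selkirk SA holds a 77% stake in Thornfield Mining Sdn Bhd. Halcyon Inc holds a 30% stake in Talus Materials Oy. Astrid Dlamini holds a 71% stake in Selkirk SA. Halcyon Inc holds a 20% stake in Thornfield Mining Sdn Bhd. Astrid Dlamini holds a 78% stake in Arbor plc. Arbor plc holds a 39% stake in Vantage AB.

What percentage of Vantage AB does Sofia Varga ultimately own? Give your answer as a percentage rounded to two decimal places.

55.41%

Sofia reaches Vantage along 3 paths.
Direct stake: 38% = 38%.
Via Arbor: 15% × 39% = 5.85%.
Via Halcyon: 68% × 17% = 11.56%.
Total: 38% + 5.85% + 11.56% = 55.41%.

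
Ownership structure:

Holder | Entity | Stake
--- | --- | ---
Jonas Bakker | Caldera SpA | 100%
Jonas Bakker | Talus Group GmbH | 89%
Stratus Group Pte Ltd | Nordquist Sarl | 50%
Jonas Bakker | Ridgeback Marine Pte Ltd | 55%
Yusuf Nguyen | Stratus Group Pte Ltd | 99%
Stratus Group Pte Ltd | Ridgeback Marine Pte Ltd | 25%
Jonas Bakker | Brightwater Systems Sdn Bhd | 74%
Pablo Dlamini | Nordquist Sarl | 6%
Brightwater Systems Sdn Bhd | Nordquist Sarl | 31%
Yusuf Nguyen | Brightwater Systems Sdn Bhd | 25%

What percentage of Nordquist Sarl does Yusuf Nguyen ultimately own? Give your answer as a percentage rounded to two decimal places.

57.25%

Yusuf reaches Nordquist along 2 paths.
Via Brightwater: 25% × 31% = 7.75%.
Via Stratus: 99% × 50% = 49.5%.
Total: 7.75% + 49.5% = 57.25%.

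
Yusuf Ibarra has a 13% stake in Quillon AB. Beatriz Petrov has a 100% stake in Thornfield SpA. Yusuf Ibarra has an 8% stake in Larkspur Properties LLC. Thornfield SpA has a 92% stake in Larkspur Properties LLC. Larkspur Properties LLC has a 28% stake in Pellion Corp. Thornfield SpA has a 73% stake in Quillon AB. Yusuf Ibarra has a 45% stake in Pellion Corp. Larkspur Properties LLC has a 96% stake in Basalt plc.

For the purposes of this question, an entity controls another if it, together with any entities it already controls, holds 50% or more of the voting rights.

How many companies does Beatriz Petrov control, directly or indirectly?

Beatriz holds 100% of Thornfield, so Beatriz controls Thornfield.
Thornfield holds 73% of Quillon, so Beatriz controls Quillon.
Thornfield holds 92% of Larkspur, so Beatriz controls Larkspur.
Larkspur holds 96% of Basalt, so Beatriz controls Basalt.
No other company's threshold is met.
Beatriz controls 4 companies.

4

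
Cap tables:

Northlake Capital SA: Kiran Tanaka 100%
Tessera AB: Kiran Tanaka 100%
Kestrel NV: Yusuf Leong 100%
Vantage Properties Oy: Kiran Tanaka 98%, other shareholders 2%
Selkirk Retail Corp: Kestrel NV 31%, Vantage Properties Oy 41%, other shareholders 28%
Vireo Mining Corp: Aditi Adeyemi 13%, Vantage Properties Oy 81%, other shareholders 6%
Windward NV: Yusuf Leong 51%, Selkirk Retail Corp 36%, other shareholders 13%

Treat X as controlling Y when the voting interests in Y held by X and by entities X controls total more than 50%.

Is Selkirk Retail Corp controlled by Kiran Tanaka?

Kiran holds 100% of Northlake, so Kiran controls Northlake.
Kiran holds 100% of Tessera, so Kiran controls Tessera.
Kiran holds 98% of Vantage, so Kiran controls Vantage.
Vantage holds 81% of Vireo, so Kiran controls Vireo.
In Selkirk, Kiran's side holds only 41%, not > 50%.
So Kiran does not control Selkirk.

No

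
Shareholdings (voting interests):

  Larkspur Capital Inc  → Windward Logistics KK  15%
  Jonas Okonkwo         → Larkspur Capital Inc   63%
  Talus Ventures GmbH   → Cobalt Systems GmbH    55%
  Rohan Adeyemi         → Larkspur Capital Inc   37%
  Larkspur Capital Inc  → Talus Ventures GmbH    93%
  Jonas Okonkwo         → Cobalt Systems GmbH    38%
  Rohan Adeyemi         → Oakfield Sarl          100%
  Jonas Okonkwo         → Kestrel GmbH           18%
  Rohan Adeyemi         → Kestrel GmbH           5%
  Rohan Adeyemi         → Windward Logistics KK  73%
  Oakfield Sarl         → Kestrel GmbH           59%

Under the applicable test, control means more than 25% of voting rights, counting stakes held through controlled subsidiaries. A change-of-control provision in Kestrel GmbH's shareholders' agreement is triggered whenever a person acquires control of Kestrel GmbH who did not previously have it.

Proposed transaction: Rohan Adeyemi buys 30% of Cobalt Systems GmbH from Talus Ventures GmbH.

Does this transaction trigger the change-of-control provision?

No

The purchase adds only to Rohan's holdings (Talus's stake shrinks), so Rohan is the only person who could newly come to control Kestrel.
Rohan holds 100% of Oakfield, so Rohan controls Oakfield.
Rohan and Oakfield together hold 5% + 59% = 64% of Kestrel, so Rohan controls Kestrel.
So Rohan already controls Kestrel before the transaction.
After the purchase, Rohan holds 30% of Cobalt directly, and Talus's stake falls to 25%.
Rohan controlled Kestrel already, so this is not a new person acquiring control; every other person's position is unchanged or reduced.
No new person acquires control, so the clause is not triggered.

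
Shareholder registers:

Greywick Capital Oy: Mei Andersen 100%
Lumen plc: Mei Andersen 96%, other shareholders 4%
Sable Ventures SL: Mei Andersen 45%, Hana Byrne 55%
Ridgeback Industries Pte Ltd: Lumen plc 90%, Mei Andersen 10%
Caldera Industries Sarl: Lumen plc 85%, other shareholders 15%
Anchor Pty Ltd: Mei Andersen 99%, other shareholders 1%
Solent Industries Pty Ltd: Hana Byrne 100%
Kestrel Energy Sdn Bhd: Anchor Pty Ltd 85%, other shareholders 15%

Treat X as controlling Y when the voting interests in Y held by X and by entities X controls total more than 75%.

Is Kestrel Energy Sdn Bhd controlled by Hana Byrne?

No

Hana holds 100% of Solent, so Hana controls Solent.
Neither Hana nor any entity Hana controls holds any voting interest in Kestrel.
So Hana does not control Kestrel.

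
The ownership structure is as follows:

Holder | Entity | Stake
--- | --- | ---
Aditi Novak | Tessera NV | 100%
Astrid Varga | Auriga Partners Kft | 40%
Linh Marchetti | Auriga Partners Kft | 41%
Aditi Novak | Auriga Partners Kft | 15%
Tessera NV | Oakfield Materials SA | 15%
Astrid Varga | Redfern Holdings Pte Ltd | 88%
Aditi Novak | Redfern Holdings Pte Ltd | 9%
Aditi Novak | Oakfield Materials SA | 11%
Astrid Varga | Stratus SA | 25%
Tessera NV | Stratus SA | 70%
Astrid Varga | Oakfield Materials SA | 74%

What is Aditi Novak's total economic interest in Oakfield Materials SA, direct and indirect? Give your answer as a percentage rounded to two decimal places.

Aditi reaches Oakfield along 2 paths.
Direct stake: 11% = 11%.
Via Tessera: 100% × 15% = 15%.
Total: 11% + 15% = 26%.
Rounded: 26.00%.

26.00%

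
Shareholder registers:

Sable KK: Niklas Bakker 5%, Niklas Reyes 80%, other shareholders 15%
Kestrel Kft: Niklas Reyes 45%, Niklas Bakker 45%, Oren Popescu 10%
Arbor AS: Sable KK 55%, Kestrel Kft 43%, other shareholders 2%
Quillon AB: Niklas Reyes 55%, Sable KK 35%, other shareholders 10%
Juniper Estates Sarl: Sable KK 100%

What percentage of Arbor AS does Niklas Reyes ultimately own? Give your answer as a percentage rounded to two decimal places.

Niklas Reyes reaches Arbor along 2 paths.
Via Sable: 80% × 55% = 44%.
Via Kestrel: 45% × 43% = 19.35%.
Total: 44% + 19.35% = 63.35%.

63.35%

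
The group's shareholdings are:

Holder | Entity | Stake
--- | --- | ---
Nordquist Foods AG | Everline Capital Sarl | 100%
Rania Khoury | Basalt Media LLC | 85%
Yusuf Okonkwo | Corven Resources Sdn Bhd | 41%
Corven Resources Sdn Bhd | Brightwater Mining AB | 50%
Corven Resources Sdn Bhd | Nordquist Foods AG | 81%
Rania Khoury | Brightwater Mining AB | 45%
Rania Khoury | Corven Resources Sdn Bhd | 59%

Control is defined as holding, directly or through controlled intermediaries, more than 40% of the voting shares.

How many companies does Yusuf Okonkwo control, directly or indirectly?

Yusuf holds 41% of Corven, so Yusuf controls Corven.
Corven holds 50% of Brightwater, so Yusuf controls Brightwater.
Corven holds 81% of Nordquist, so Yusuf controls Nordquist.
Nordquist holds 100% of Everline, so Yusuf controls Everline.
No other company's threshold is met.
Yusuf controls 4 companies.

4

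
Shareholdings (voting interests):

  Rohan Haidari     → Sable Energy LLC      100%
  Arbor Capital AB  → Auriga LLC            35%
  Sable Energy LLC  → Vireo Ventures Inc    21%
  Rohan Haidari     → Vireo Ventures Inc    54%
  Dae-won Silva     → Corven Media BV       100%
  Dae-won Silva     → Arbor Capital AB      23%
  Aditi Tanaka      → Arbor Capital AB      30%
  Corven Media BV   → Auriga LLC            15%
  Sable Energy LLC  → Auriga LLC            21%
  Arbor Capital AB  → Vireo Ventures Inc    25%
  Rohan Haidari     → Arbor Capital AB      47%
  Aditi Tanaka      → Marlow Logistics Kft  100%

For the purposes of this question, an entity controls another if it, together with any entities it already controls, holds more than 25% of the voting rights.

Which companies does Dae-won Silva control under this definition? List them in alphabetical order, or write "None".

Dae-won holds 100% of Corven, so Dae-won controls Corven.
No other company's threshold is met.

Corven Media BV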